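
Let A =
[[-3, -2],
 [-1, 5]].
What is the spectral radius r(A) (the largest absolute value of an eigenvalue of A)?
r(A) = (2 + sqrt(72))/2 ≈ 5.2426

The eigenvalues of A are the roots of its characteristic polynomial. With M = A (coefficients from the trace and determinant):
  p(λ) = det(λ I - M) = λ^2 - 2λ - 17.
For λ^2 - 2λ - 17 the discriminant is 72. It is nonnegative but not a perfect square, so the roots are real and irrational: λ = (2 ± sqrt(72))/2 ≈ 5.2426, -3.2426.
Thus the eigenvalues (to 4 decimals) are 5.2426 (modulus 5.2426); -3.2426 (modulus 3.2426). The spectral radius is the largest modulus: r(A) = (2 + sqrt(72))/2 ≈ 5.2426. (Cross-check: r(A) ≤ ||A||_2 ≈ 5.39; equality holds whenever A is normal, though it can also hold for some non-normal A.)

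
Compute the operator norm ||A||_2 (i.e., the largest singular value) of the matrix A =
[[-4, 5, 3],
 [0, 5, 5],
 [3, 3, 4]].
||A||_2 ≈ 10.368 (= sqrt(largest eigenvalue of A^T A))

||A||_2 = sigma_max(A) = sqrt(lambda_max(A^T A)). Form the symmetric matrix M = A^T A =
[[25, -11, 0],
 [-11, 59, 52],
 [0, 52, 50]].
Its characteristic polynomial (trace, sum of principal 2x2 minors, determinant of M give the coefficients) is
  p(λ) = det(λ I - M) = λ^3 - 134λ^2 + 2850λ - 100.
No integer candidate from the rational root theorem (±divisors of 100) is a root, so the roots are irrational. The cubic discriminant is Δ = 52975818400 > 0, so there are three distinct real roots. p(0) = -100 and p(1) = 2617 have opposite signs, so a root lies in (0, 1); Newton's method refines it to λ ≈ 0.0351. p(26) = 992 and p(27) = -1153 have opposite signs, so a root lies in (26, 27); Newton's method refines it to λ ≈ 26.4688. p(107) = -4273 and p(108) = 4436 have opposite signs, so a root lies in (107, 108); Newton's method refines it to λ ≈ 107.4961. Check (Vieta): the three roots sum to 134, matching tr M = 134.
So the eigenvalues of A^T A are ≈ 0.0351, 26.4688, 107.4961 (all ≥ 0, as they must be for A^T A). The largest is λ_max ≈ 107.4961, hence ||A||_2 = sqrt(λ_max) ≈ 10.368.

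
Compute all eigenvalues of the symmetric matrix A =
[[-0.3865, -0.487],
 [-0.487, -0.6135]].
sigma(A) ≈ {-1, 0}

A is real symmetric, so its spectrum consists of real eigenvalues. Expanding the characteristic polynomial of the displayed matrix gives
  det(λ I - A) = p(λ) = λ^2 + (1)λ + (0).
Solving p(λ) = 0 yields eigenvalues ≈ -1, 0. (A is shown rounded to 4 decimals, so these recover the underlying integer eigenvalues to within that precision.)
Verification: the trace of A = -1 equals the sum of eigenvalues -1, and det(A) ≈ -0.0001 matches the eigenvalue product 0.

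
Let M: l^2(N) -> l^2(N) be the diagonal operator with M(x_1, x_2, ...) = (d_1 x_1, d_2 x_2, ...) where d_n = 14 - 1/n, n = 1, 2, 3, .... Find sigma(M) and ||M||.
sigma(M) = {14 - 1/n : n ≥ 1} ∪ {14}; ||M|| = 14

A bounded diagonal operator on l^2 with diagonal entries d_n has spectrum equal to the closure of {d_n : n ≥ 1}: every d_n is an eigenvalue (with eigenvector e_n), so {d_n} ⊂ sigma(M); the spectrum is closed, so its closure is too; and for lambda not in the closure, (M - lambda I) has bounded inverse (the diagonal entries 1/(d_n - lambda) are bounded). For our sequence d_n = 14 - 1/n, n = 1, 2, 3, ...:
  - {d_n} = {14 - 1/n : n ≥ 1}; the only limit point is 14
  - closure = {14 - 1/n : n ≥ 1} ∪ {14}
For the norm: a diagonal operator has ||M|| = sup_n |d_n|. Here d_n = 14 - 1/n increases monotonically from d_1 = 13 toward 14, with all terms in [13, 14); so sup_n |d_n| = 14 (the supremum is the limit, not attained). So ||M|| = 14.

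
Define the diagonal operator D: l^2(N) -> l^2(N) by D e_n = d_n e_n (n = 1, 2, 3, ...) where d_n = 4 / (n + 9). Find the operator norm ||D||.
||D|| = 2/5 (attained at n = 1)

For D diagonal, ||D|| = sup_n |d_n| = sup_n 4/(n + 9). This is positive and strictly decreasing in n, so the supremum is attained at n = 1: d_1 = 4/(1 + 9) = 2/5. Hence ||D|| = 2/5.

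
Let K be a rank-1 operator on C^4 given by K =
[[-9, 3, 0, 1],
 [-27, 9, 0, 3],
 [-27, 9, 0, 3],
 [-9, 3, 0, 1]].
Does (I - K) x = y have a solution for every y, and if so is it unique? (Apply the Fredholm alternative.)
(I - K) is singular (det(I - K) = 0, i.e. 1 ∈ sigma(K)). (I - K) x = y is solvable iff y ⊥ ker((I - K)^*) = span{(-9, 3, 0, 1)}, i.e. iff -9y_1 + 3y_2 + y_4 = 0. When solvable, the solutions are x = y + c·(1, 3, 3, 1), c arbitrary (ker(I - K) = span{(1, 3, 3, 1)}, dimension 1).

K has rank 1, so it is an outer product K = u v^T: every row of K is a multiple of one row vector. Reading off the entries, u = (1, 3, 3, 1) and v = (-9, 3, 0, 1) (row i of K equals u_i·v^T). A rank-one matrix u v^T satisfies K u = u (v·u) and kills the (3)-dimensional subspace v^⊥, so its characteristic polynomial is lambda^3 (lambda - v·u) with v·u = tr K = 1. Hence the eigenvalues of I - K are 1 (multiplicity 3) and 1 - (1) = 0, so det(I - K) = 0. (Direct check: I - K =
[[10, -3, 0, -1],
 [27, -8, 0, -3],
 [27, -9, 1, -3],
 [9, -3, 0, 0]]
has determinant 0.) So 1 is an eigenvalue of K and (I - K) is not invertible. The finite-dimensional Fredholm alternative says: either (I - K) is invertible, or ker(I - K) ≠ {0} and then range(I - K) = ker((I - K)^*)^⊥, with dim ker(I - K) = dim ker((I - K)^*). We are in the second case, so we need both kernels. Kernel of I - K: (I - K) u = u - u (v·u) = u - u = 0, so ker(I - K) = span{u} = span{(1, 3, 3, 1)} (it is exactly 1-dimensional because rank(I - K) = 3). Kernel of the adjoint: K is real, so (I - K)^* = I - K^T = I - v u^T, and (I - v u^T) v = v - v (u·v) = 0; hence ker((I - K)^*) = span{v} = span{(-9, 3, 0, 1)}. Therefore (I - K) x = y is solvable iff <y, v> = 0, i.e. iff -9y_1 + 3y_2 + y_4 = 0. When this holds, K y = u (v·y) = 0, so (I - K) y = y and x = y is a particular solution; the full solution set is the line x = y + c·u = y + c·(1, 3, 3, 1), c ∈ C.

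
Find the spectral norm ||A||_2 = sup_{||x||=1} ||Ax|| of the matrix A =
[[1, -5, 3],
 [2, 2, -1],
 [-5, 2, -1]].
||A||_2 ≈ 7.1635 (= sqrt(largest eigenvalue of A^T A))

||A||_2 = sigma_max(A) = sqrt(lambda_max(A^T A)). Form the symmetric matrix M = A^T A =
[[30, -11, 6],
 [-11, 33, -19],
 [6, -19, 11]].
Its characteristic polynomial (trace, sum of principal 2x2 minors, determinant of M give the coefficients) is
  p(λ) = det(λ I - M) = λ^3 - 74λ^2 + 1165λ - 49.
No integer candidate from the rational root theorem (±divisors of 49) is a root, so the roots are irrational. The cubic discriminant is Δ = 1104044089 > 0, so there are three distinct real roots. p(0) = -49 and p(1) = 1043 have opposite signs, so a root lies in (0, 1); Newton's method refines it to λ ≈ 0.0422. p(22) = 413 and p(23) = -233 have opposite signs, so a root lies in (22, 23); Newton's method refines it to λ ≈ 22.6416. p(51) = -457 and p(52) = 1043 have opposite signs, so a root lies in (51, 52); Newton's method refines it to λ ≈ 51.3162. Check (Vieta): the three roots sum to 74, matching tr M = 74.
So the eigenvalues of A^T A are ≈ 0.0422, 22.6416, 51.3162 (all ≥ 0, as they must be for A^T A). The largest is λ_max ≈ 51.3162, hence ||A||_2 = sqrt(λ_max) ≈ 7.1635.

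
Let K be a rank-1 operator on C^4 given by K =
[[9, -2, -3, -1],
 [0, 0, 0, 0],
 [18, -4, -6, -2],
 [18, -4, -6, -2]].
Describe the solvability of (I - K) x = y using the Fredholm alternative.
(I - K) is singular (det(I - K) = 0, i.e. 1 ∈ sigma(K)). (I - K) x = y is solvable iff y ⊥ ker((I - K)^*) = span{(9, -2, -3, -1)}, i.e. iff 9y_1 - 2y_2 - 3y_3 - y_4 = 0. When solvable, the solutions are x = y + c·(1, 0, 2, 2), c arbitrary (ker(I - K) = span{(1, 0, 2, 2)}, dimension 1).

K has rank 1, so it is an outer product K = u v^T: every row of K is a multiple of one row vector. Reading off the entries, u = (1, 0, 2, 2) and v = (9, -2, -3, -1) (row i of K equals u_i·v^T). A rank-one matrix u v^T satisfies K u = u (v·u) and kills the (3)-dimensional subspace v^⊥, so its characteristic polynomial is lambda^3 (lambda - v·u) with v·u = tr K = 1. Hence the eigenvalues of I - K are 1 (multiplicity 3) and 1 - (1) = 0, so det(I - K) = 0. (Direct check: I - K =
[[-8, 2, 3, 1],
 [0, 1, 0, 0],
 [-18, 4, 7, 2],
 [-18, 4, 6, 3]]
has determinant 0.) So 1 is an eigenvalue of K and (I - K) is not invertible. The finite-dimensional Fredholm alternative says: either (I - K) is invertible, or ker(I - K) ≠ {0} and then range(I - K) = ker((I - K)^*)^⊥, with dim ker(I - K) = dim ker((I - K)^*). We are in the second case, so we need both kernels. Kernel of I - K: (I - K) u = u - u (v·u) = u - u = 0, so ker(I - K) = span{u} = span{(1, 0, 2, 2)} (it is exactly 1-dimensional because rank(I - K) = 3). Kernel of the adjoint: K is real, so (I - K)^* = I - K^T = I - v u^T, and (I - v u^T) v = v - v (u·v) = 0; hence ker((I - K)^*) = span{v} = span{(9, -2, -3, -1)}. Therefore (I - K) x = y is solvable iff <y, v> = 0, i.e. iff 9y_1 - 2y_2 - 3y_3 - y_4 = 0. When this holds, K y = u (v·y) = 0, so (I - K) y = y and x = y is a particular solution; the full solution set is the line x = y + c·u = y + c·(1, 0, 2, 2), c ∈ C.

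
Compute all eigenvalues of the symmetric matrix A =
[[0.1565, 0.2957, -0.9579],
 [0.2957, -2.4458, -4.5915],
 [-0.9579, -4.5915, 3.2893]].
sigma(A) ≈ {-5, 0, 6}

A is real symmetric, so its spectrum consists of real eigenvalues. Expanding the characteristic polynomial of the displayed matrix gives
  det(λ I - A) = p(λ) = λ^3 + (-1)λ^2 + (-30)λ + (0).
Solving p(λ) = 0 yields eigenvalues ≈ -5, 0, 6. (A is shown rounded to 4 decimals, so these recover the underlying integer eigenvalues to within that precision.)
Verification: the trace of A = 1 equals the sum of eigenvalues 1, and det(A) ≈ -0.0007 matches the eigenvalue product 0.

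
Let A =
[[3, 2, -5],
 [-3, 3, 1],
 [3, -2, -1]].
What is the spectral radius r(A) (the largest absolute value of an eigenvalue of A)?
r(A) ≈ 4.871

The eigenvalues of A are the roots of its characteristic polynomial. With M = A (coefficients from the trace, the sum of principal 2x2 minors, and det A):
  p(λ) = det(λ I - M) = λ^3 - 5λ^2 + 26λ - 12.
No integer candidate from the rational root theorem (±divisors of 12) is a root, so the roots are irrational. The cubic discriminant is Δ = -35212 < 0, so there is one real root and a complex-conjugate pair. p(0) = -12 and p(1) = 10 have opposite signs, so a root lies in (0, 1); Newton's method refines it to λ ≈ 0.5058. Dividing out (λ - (0.5058)) leaves approximately λ^2 - 4.4942λ + 23.727. For λ^2 - 4.4942λ + 23.727 the discriminant is -74.7098. It is negative, so the remaining roots are the complex-conjugate pair λ ≈ 2.2471 ± 4.3217i. Their product equals the constant term, so |λ|^2 ≈ 23.727 and |λ| ≈ 4.871.
Thus the eigenvalues (to 4 decimals) are 0.5058 (modulus 0.5058); 2.2471 ± 4.3217i (modulus 4.871). The spectral radius is the largest modulus: r(A) ≈ 4.871. (Cross-check: r(A) ≤ ||A||_2 ≈ 6.9481; equality holds whenever A is normal, though it can also hold for some non-normal A.)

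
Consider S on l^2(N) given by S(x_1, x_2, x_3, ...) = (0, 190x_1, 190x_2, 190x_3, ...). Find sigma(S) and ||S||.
sigma(S) = closed disk {z in C : |z| ≤ 190}; ||S|| = 190

Note S = 190·U where U is the unit right shift (U x)_k = x_{k-1} (with x_0 := 0); so ||S|| = 190||U|| and sigma(S) = 190·sigma(U). ||S x||^2 = sum_{k≥1} |190x_k|^2 = 36100||x||^2, so ||S|| = 190 and sigma(S) ⊂ {|z| ≤ 190}. For any |lambda| < 190, the equation (S - lambda I) x = 0 forces x_1 = 0, then 190x_k = lambda x_{k+1} ⇒ x = 0, so S has no eigenvalues. But (S - lambda I) is not surjective for |lambda| < 190: solving (S - lambda I) x = e_1 would require x_n proportional to (lambda/190)^(-n), which is not in l^2. So every |lambda| < 190 lies in the residual spectrum. The boundary |lambda| = 190 is in the approximate point spectrum (the spectrum is closed). Hence sigma(S) is the closed disk of radius 190.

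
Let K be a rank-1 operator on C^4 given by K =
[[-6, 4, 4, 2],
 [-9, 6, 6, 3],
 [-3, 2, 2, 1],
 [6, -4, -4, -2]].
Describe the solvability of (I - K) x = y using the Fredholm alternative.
(I - K) is invertible (det(I - K) = 1 ≠ 0), so for every y in C^4 the equation (I - K) x = y has a unique solution.

K has rank 1, so it is an outer product K = u v^T: every row of K is a multiple of one row vector. Reading off the entries, u = (-2, -3, -1, 2) and v = (3, -2, -2, -1) (row i of K equals u_i·v^T). A rank-one matrix u v^T satisfies K u = u (v·u) and kills the (3)-dimensional subspace v^⊥, so its characteristic polynomial is lambda^3 (lambda - v·u) with v·u = tr K = 0. Hence the eigenvalues of I - K are 1 (multiplicity 3) and 1 - (0) = 1, so det(I - K) = 1. (Direct check: I - K =
[[7, -4, -4, -2],
 [9, -5, -6, -3],
 [3, -2, -1, -1],
 [-6, 4, 4, 3]]
has determinant 1.) The finite-dimensional Fredholm alternative says: either (I - K) is invertible, or ker(I - K) ≠ {0} and then range(I - K) = ker((I - K)^*)^⊥, with dim ker(I - K) = dim ker((I - K)^*). Since det(I - K) ≠ 0, 1 is not an eigenvalue of K and ker(I - K) = {0}, so we are in the first case: for every y there is a unique x = (I - K)^(-1) y. Explicitly, by the Sherman–Morrison formula, (I - u v^T)^(-1) = I + u v^T/(1 - v·u), i.e. (I - K)^(-1) = I + K.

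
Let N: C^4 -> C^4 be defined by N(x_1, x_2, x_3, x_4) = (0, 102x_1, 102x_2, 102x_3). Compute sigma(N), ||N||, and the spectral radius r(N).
sigma(N) = {0}; ||N|| = 102; r(N) = 0. (N is nilpotent with N^4 = 0.)

On C^4, N is a strictly lower-triangular matrix with 102 on the subdiagonal and zeros elsewhere, so its characteristic polynomial is lambda^4 and every eigenvalue is 0: sigma(N) = {0}. For the operator norm, N e_i = 102e_{i+1} for i = 1, ..., 3 and N e_4 = 0, so the singular values of N are 102 (with multiplicity 3) and 0; hence ||N|| = 102. The spectral radius r(N) = max|lambda| = 0. Note ||N|| > r(N) — characteristic of non-normal nilpotent operators. Indeed N^4 = 0.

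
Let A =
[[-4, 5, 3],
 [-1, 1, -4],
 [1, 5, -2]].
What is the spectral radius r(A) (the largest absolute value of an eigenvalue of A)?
r(A) = 5

The eigenvalues of A are the roots of its characteristic polynomial. With M = A (coefficients from the trace, the sum of principal 2x2 minors, and det A):
  p(λ) = det(λ I - M) = λ^3 + 5λ^2 + 24λ + 120.
By the rational root theorem any rational root is an integer divisor of 120. Testing λ = -5: p(-5) = -125 + 125 - 120 + 120 = 0, so λ = -5 is a root. Dividing out (λ + 5) leaves p(λ) = (λ + 5)(λ^2 + 24). For λ^2 + 24 the discriminant is -96. It is negative, so the roots are the complex-conjugate pair λ = 0 ± (sqrt(96)/2) i ≈ 0 ± 4.899i. For a conjugate pair the product of the roots equals the constant term, so |λ|^2 = 24 and |λ| = sqrt(24) ≈ 4.899.
Thus the eigenvalues (to 4 decimals) are 0 ± 4.899i (modulus 4.899); -5 (modulus 5). The spectral radius is the largest modulus: r(A) = 5. (Cross-check: r(A) ≤ ||A||_2 ≈ 7.634; equality holds whenever A is normal, though it can also hold for some non-normal A.)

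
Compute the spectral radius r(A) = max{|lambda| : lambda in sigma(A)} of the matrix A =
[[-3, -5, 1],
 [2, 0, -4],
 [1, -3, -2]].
r(A) ≈ 3.9933

The eigenvalues of A are the roots of its characteristic polynomial. With M = A (coefficients from the trace, the sum of principal 2x2 minors, and det A):
  p(λ) = det(λ I - M) = λ^3 + 5λ^2 + 3λ - 30.
No integer candidate from the rational root theorem (±divisors of 30) is a root, so the roots are irrational. The cubic discriminant is Δ = -17283 < 0, so there is one real root and a complex-conjugate pair. p(1) = -21 and p(2) = 4 have opposite signs, so a root lies in (1, 2); Newton's method refines it to λ ≈ 1.8813. Dividing out (λ - (1.8813)) leaves approximately λ^2 + 6.8813λ + 15.9461. For λ^2 + 6.8813λ + 15.9461 the discriminant is -16.4316. It is negative, so the remaining roots are the complex-conjugate pair λ ≈ -3.4407 ± 2.0268i. Their product equals the constant term, so |λ|^2 ≈ 15.9461 and |λ| ≈ 3.9933.
Thus the eigenvalues (to 4 decimals) are 1.8813 (modulus 1.8813); -3.4407 ± 2.0268i (modulus 3.9933). The spectral radius is the largest modulus: r(A) ≈ 3.9933. (Cross-check: r(A) ≤ ||A||_2 ≈ 6.4028; equality holds whenever A is normal, though it can also hold for some non-normal A.)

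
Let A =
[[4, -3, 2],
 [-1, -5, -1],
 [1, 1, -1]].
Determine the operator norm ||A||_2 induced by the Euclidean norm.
||A||_2 ≈ 6.1273 (= sqrt(largest eigenvalue of A^T A))

||A||_2 = sigma_max(A) = sqrt(lambda_max(A^T A)). Form the symmetric matrix M = A^T A =
[[18, -6, 8],
 [-6, 35, -2],
 [8, -2, 6]].
Its characteristic polynomial (trace, sum of principal 2x2 minors, determinant of M give the coefficients) is
  p(λ) = det(λ I - M) = λ^3 - 59λ^2 + 844λ - 1444.
No integer candidate from the rational root theorem (±divisors of 1444) is a root, so the roots are irrational. The cubic discriminant is Δ = 126525136 > 0, so there are three distinct real roots. p(1) = -658 and p(2) = 16 have opposite signs, so a root lies in (1, 2); Newton's method refines it to λ ≈ 1.9743. p(19) = 152 and p(20) = -164 have opposite signs, so a root lies in (19, 20); Newton's method refines it to λ ≈ 19.4814. p(37) = -334 and p(38) = 304 have opposite signs, so a root lies in (37, 38); Newton's method refines it to λ ≈ 37.5443. Check (Vieta): the three roots sum to 59, matching tr M = 59.
So the eigenvalues of A^T A are ≈ 1.9743, 19.4814, 37.5443 (all ≥ 0, as they must be for A^T A). The largest is λ_max ≈ 37.5443, hence ||A||_2 = sqrt(λ_max) ≈ 6.1273.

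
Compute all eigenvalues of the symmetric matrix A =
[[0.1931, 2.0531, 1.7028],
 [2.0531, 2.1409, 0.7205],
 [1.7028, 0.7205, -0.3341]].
sigma(A) ≈ {-2, 0, 4}

A is real symmetric, so its spectrum consists of real eigenvalues. Expanding the characteristic polynomial of the displayed matrix gives
  det(λ I - A) = p(λ) = λ^3 + (-2)λ^2 + (-8)λ + (0).
Solving p(λ) = 0 yields eigenvalues ≈ -2, 0, 4. (A is shown rounded to 4 decimals, so these recover the underlying integer eigenvalues to within that precision.)
Verification: the trace of A = 2 equals the sum of eigenvalues 2, and det(A) ≈ 0.0001 matches the eigenvalue product 0.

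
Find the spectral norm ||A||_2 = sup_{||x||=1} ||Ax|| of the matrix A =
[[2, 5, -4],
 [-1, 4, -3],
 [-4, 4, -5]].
||A||_2 ≈ 10.446 (= sqrt(largest eigenvalue of A^T A))

||A||_2 = sigma_max(A) = sqrt(lambda_max(A^T A)). Form the symmetric matrix M = A^T A =
[[21, -10, 15],
 [-10, 57, -52],
 [15, -52, 50]].
Its characteristic polynomial (trace, sum of principal 2x2 minors, determinant of M give the coefficients) is
  p(λ) = det(λ I - M) = λ^3 - 128λ^2 + 2068λ - 841.
No integer candidate from the rational root theorem (±divisors of 841) is a root, so the roots are irrational. The cubic discriminant is Δ = 31625147125 > 0, so there are three distinct real roots. p(0) = -841 and p(1) = 1100 have opposite signs, so a root lies in (0, 1); Newton's method refines it to λ ≈ 0.4174. p(18) = 743 and p(19) = -898 have opposite signs, so a root lies in (18, 19); Newton's method refines it to λ ≈ 18.4638. p(109) = -1168 and p(110) = 8839 have opposite signs, so a root lies in (109, 110); Newton's method refines it to λ ≈ 109.1188. Check (Vieta): the three roots sum to 128, matching tr M = 128.
So the eigenvalues of A^T A are ≈ 0.4174, 18.4638, 109.1188 (all ≥ 0, as they must be for A^T A). The largest is λ_max ≈ 109.1188, hence ||A||_2 = sqrt(λ_max) ≈ 10.446.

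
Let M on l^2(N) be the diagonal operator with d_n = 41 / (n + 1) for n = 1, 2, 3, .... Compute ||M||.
||M|| = 41/2 (attained at n = 1)

For M diagonal, ||M|| = sup_n |d_n| = sup_n 41/(n + 1). This is positive and strictly decreasing in n, so the supremum is attained at n = 1: d_1 = 41/(1 + 1) = 41/2. Hence ||M|| = 41/2.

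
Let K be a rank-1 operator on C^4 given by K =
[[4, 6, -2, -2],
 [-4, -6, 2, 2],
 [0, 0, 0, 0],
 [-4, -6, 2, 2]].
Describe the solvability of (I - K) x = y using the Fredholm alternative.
(I - K) is invertible (det(I - K) = 1 ≠ 0), so for every y in C^4 the equation (I - K) x = y has a unique solution.

K has rank 1, so it is an outer product K = u v^T: every row of K is a multiple of one row vector. Reading off the entries, u = (2, -2, 0, -2) and v = (2, 3, -1, -1) (row i of K equals u_i·v^T). A rank-one matrix u v^T satisfies K u = u (v·u) and kills the (3)-dimensional subspace v^⊥, so its characteristic polynomial is lambda^3 (lambda - v·u) with v·u = tr K = 0. Hence the eigenvalues of I - K are 1 (multiplicity 3) and 1 - (0) = 1, so det(I - K) = 1. (Direct check: I - K =
[[-3, -6, 2, 2],
 [4, 7, -2, -2],
 [0, 0, 1, 0],
 [4, 6, -2, -1]]
has determinant 1.) The finite-dimensional Fredholm alternative says: either (I - K) is invertible, or ker(I - K) ≠ {0} and then range(I - K) = ker((I - K)^*)^⊥, with dim ker(I - K) = dim ker((I - K)^*). Since det(I - K) ≠ 0, 1 is not an eigenvalue of K and ker(I - K) = {0}, so we are in the first case: for every y there is a unique x = (I - K)^(-1) y. Explicitly, by the Sherman–Morrison formula, (I - u v^T)^(-1) = I + u v^T/(1 - v·u), i.e. (I - K)^(-1) = I + K.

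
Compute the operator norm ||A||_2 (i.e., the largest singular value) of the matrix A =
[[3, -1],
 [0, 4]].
||A||_2 = sqrt(18) ≈ 4.2426 (= sqrt(largest eigenvalue of A^T A))

||A||_2 = sigma_max(A) = sqrt(lambda_max(A^T A)). Form the symmetric matrix M = A^T A =
[[9, -3],
 [-3, 17]].
Its characteristic polynomial (trace, determinant of M give the coefficients) is
  p(λ) = det(λ I - M) = λ^2 - 26λ + 144.
For λ^2 - 26λ + 144 the discriminant is 100. It is a perfect square (10^2), so the roots are rational: λ = (26 ± 10)/2 = 18, 8.
So the eigenvalues of A^T A are ≈ 8, 18 (all ≥ 0, as they must be for A^T A). The largest is λ_max = 18, hence ||A||_2 = sqrt(λ_max) = sqrt(18) ≈ 4.2426.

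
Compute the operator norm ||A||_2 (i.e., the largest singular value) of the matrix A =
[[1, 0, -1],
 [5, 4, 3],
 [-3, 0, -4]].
||A||_2 ≈ 8.202 (= sqrt(largest eigenvalue of A^T A))

||A||_2 = sigma_max(A) = sqrt(lambda_max(A^T A)). Form the symmetric matrix M = A^T A =
[[35, 20, 26],
 [20, 16, 12],
 [26, 12, 26]].
Its characteristic polynomial (trace, sum of principal 2x2 minors, determinant of M give the coefficients) is
  p(λ) = det(λ I - M) = λ^3 - 77λ^2 + 666λ - 784.
No integer candidate from the rational root theorem (±divisors of 784) is a root, so the roots are irrational. The cubic discriminant is Δ = 723618724 > 0, so there are three distinct real roots. p(1) = -194 and p(2) = 248 have opposite signs, so a root lies in (1, 2); Newton's method refines it to λ ≈ 1.3995. p(8) = 128 and p(9) = -298 have opposite signs, so a root lies in (8, 9); Newton's method refines it to λ ≈ 8.3272. p(67) = -1052 and p(68) = 2888 have opposite signs, so a root lies in (67, 68); Newton's method refines it to λ ≈ 67.2733. Check (Vieta): the three roots sum to 77, matching tr M = 77.
So the eigenvalues of A^T A are ≈ 1.3995, 8.3272, 67.2733 (all ≥ 0, as they must be for A^T A). The largest is λ_max ≈ 67.2733, hence ||A||_2 = sqrt(λ_max) ≈ 8.202.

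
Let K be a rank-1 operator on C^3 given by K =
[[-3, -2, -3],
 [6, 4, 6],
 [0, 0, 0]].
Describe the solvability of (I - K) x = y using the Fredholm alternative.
(I - K) is singular (det(I - K) = 0, i.e. 1 ∈ sigma(K)). (I - K) x = y is solvable iff y ⊥ ker((I - K)^*) = span{(-3, -2, -3)}, i.e. iff -3y_1 - 2y_2 - 3y_3 = 0. When solvable, the solutions are x = y + c·(1, -2, 0), c arbitrary (ker(I - K) = span{(1, -2, 0)}, dimension 1).

K has rank 1, so it is an outer product K = u v^T: every row of K is a multiple of one row vector. Reading off the entries, u = (1, -2, 0) and v = (-3, -2, -3) (row i of K equals u_i·v^T). A rank-one matrix u v^T satisfies K u = u (v·u) and kills the (2)-dimensional subspace v^⊥, so its characteristic polynomial is lambda^2 (lambda - v·u) with v·u = tr K = 1. Hence the eigenvalues of I - K are 1 (multiplicity 2) and 1 - (1) = 0, so det(I - K) = 0. (Direct check: I - K =
[[4, 2, 3],
 [-6, -3, -6],
 [0, 0, 1]]
has determinant 0.) So 1 is an eigenvalue of K and (I - K) is not invertible. The finite-dimensional Fredholm alternative says: either (I - K) is invertible, or ker(I - K) ≠ {0} and then range(I - K) = ker((I - K)^*)^⊥, with dim ker(I - K) = dim ker((I - K)^*). We are in the second case, so we need both kernels. Kernel of I - K: (I - K) u = u - u (v·u) = u - u = 0, so ker(I - K) = span{u} = span{(1, -2, 0)} (it is exactly 1-dimensional because rank(I - K) = 2). Kernel of the adjoint: K is real, so (I - K)^* = I - K^T = I - v u^T, and (I - v u^T) v = v - v (u·v) = 0; hence ker((I - K)^*) = span{v} = span{(-3, -2, -3)}. Therefore (I - K) x = y is solvable iff <y, v> = 0, i.e. iff -3y_1 - 2y_2 - 3y_3 = 0. When this holds, K y = u (v·y) = 0, so (I - K) y = y and x = y is a particular solution; the full solution set is the line x = y + c·u = y + c·(1, -2, 0), c ∈ C.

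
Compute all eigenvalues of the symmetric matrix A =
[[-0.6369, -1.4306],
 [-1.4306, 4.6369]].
sigma(A) ≈ {-1, 5}

A is real symmetric, so its spectrum consists of real eigenvalues. Expanding the characteristic polynomial of the displayed matrix gives
  det(λ I - A) = p(λ) = λ^2 + (-4)λ + (-5).
Solving p(λ) = 0 yields eigenvalues ≈ -1, 5. (A is shown rounded to 4 decimals, so these recover the underlying integer eigenvalues to within that precision.)
Verification: the trace of A = 4 equals the sum of eigenvalues 4, and det(A) ≈ -4.9999 matches the eigenvalue product -5.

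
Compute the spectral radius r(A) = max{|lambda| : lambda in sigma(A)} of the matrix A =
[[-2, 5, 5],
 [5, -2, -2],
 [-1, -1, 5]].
r(A) = 7

The eigenvalues of A are the roots of its characteristic polynomial. With M = A (coefficients from the trace, the sum of principal 2x2 minors, and det A):
  p(λ) = det(λ I - M) = λ^3 - λ^2 - 38λ + 126.
By the rational root theorem any rational root is an integer divisor of 126. Testing λ = -7: p(-7) = -343 - 49 + 266 + 126 = 0, so λ = -7 is a root. Dividing out (λ + 7) leaves p(λ) = (λ + 7)(λ^2 - 8λ + 18). For λ^2 - 8λ + 18 the discriminant is -8. It is negative, so the roots are the complex-conjugate pair λ = 4 ± (sqrt(8)/2) i ≈ 4 ± 1.4142i. For a conjugate pair the product of the roots equals the constant term, so |λ|^2 = 18 and |λ| = sqrt(18) ≈ 4.2426.
Thus the eigenvalues (to 4 decimals) are 4 ± 1.4142i (modulus 4.2426); -7 (modulus 7). The spectral radius is the largest modulus: r(A) = 7. (Cross-check: r(A) ≤ ||A||_2 ≈ 9.2867; equality holds whenever A is normal, though it can also hold for some non-normal A.)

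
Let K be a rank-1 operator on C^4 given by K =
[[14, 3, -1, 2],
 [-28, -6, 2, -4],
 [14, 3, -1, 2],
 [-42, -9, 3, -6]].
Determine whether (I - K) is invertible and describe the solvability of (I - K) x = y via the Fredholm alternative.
(I - K) is singular (det(I - K) = 0, i.e. 1 ∈ sigma(K)). (I - K) x = y is solvable iff y ⊥ ker((I - K)^*) = span{(14, 3, -1, 2)}, i.e. iff 14y_1 + 3y_2 - y_3 + 2y_4 = 0. When solvable, the solutions are x = y + c·(1, -2, 1, -3), c arbitrary (ker(I - K) = span{(1, -2, 1, -3)}, dimension 1).

K has rank 1, so it is an outer product K = u v^T: every row of K is a multiple of one row vector. Reading off the entries, u = (1, -2, 1, -3) and v = (14, 3, -1, 2) (row i of K equals u_i·v^T). A rank-one matrix u v^T satisfies K u = u (v·u) and kills the (3)-dimensional subspace v^⊥, so its characteristic polynomial is lambda^3 (lambda - v·u) with v·u = tr K = 1. Hence the eigenvalues of I - K are 1 (multiplicity 3) and 1 - (1) = 0, so det(I - K) = 0. (Direct check: I - K =
[[-13, -3, 1, -2],
 [28, 7, -2, 4],
 [-14, -3, 2, -2],
 [42, 9, -3, 7]]
has determinant 0.) So 1 is an eigenvalue of K and (I - K) is not invertible. The finite-dimensional Fredholm alternative says: either (I - K) is invertible, or ker(I - K) ≠ {0} and then range(I - K) = ker((I - K)^*)^⊥, with dim ker(I - K) = dim ker((I - K)^*). We are in the second case, so we need both kernels. Kernel of I - K: (I - K) u = u - u (v·u) = u - u = 0, so ker(I - K) = span{u} = span{(1, -2, 1, -3)} (it is exactly 1-dimensional because rank(I - K) = 3). Kernel of the adjoint: K is real, so (I - K)^* = I - K^T = I - v u^T, and (I - v u^T) v = v - v (u·v) = 0; hence ker((I - K)^*) = span{v} = span{(14, 3, -1, 2)}. Therefore (I - K) x = y is solvable iff <y, v> = 0, i.e. iff 14y_1 + 3y_2 - y_3 + 2y_4 = 0. When this holds, K y = u (v·y) = 0, so (I - K) y = y and x = y is a particular solution; the full solution set is the line x = y + c·u = y + c·(1, -2, 1, -3), c ∈ C.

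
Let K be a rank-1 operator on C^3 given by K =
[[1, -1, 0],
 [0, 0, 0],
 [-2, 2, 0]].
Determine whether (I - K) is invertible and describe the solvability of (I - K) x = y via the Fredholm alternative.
(I - K) is singular (det(I - K) = 0, i.e. 1 ∈ sigma(K)). (I - K) x = y is solvable iff y ⊥ ker((I - K)^*) = span{(1, -1, 0)}, i.e. iff y_1 - y_2 = 0. When solvable, the solutions are x = y + c·(1, 0, -2), c arbitrary (ker(I - K) = span{(1, 0, -2)}, dimension 1).

K has rank 1, so it is an outer product K = u v^T: every row of K is a multiple of one row vector. Reading off the entries, u = (1, 0, -2) and v = (1, -1, 0) (row i of K equals u_i·v^T). A rank-one matrix u v^T satisfies K u = u (v·u) and kills the (2)-dimensional subspace v^⊥, so its characteristic polynomial is lambda^2 (lambda - v·u) with v·u = tr K = 1. Hence the eigenvalues of I - K are 1 (multiplicity 2) and 1 - (1) = 0, so det(I - K) = 0. (Direct check: I - K =
[[0, 1, 0],
 [0, 1, 0],
 [2, -2, 1]]
has determinant 0.) So 1 is an eigenvalue of K and (I - K) is not invertible. The finite-dimensional Fredholm alternative says: either (I - K) is invertible, or ker(I - K) ≠ {0} and then range(I - K) = ker((I - K)^*)^⊥, with dim ker(I - K) = dim ker((I - K)^*). We are in the second case, so we need both kernels. Kernel of I - K: (I - K) u = u - u (v·u) = u - u = 0, so ker(I - K) = span{u} = span{(1, 0, -2)} (it is exactly 1-dimensional because rank(I - K) = 2). Kernel of the adjoint: K is real, so (I - K)^* = I - K^T = I - v u^T, and (I - v u^T) v = v - v (u·v) = 0; hence ker((I - K)^*) = span{v} = span{(1, -1, 0)}. Therefore (I - K) x = y is solvable iff <y, v> = 0, i.e. iff y_1 - y_2 = 0. When this holds, K y = u (v·y) = 0, so (I - K) y = y and x = y is a particular solution; the full solution set is the line x = y + c·u = y + c·(1, 0, -2), c ∈ C.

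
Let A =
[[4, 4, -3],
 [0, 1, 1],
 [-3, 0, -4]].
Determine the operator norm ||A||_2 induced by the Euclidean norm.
||A||_2 ≈ 6.4052 (= sqrt(largest eigenvalue of A^T A))

||A||_2 = sigma_max(A) = sqrt(lambda_max(A^T A)). Form the symmetric matrix M = A^T A =
[[25, 16, 0],
 [16, 17, -11],
 [0, -11, 26]].
Its characteristic polynomial (trace, sum of principal 2x2 minors, determinant of M give the coefficients) is
  p(λ) = det(λ I - M) = λ^3 - 68λ^2 + 1140λ - 1369.
No integer candidate from the rational root theorem (±divisors of 1369) is a root, so the roots are irrational. The cubic discriminant is Δ = 220990261 > 0, so there are three distinct real roots. p(1) = -296 and p(2) = 647 have opposite signs, so a root lies in (1, 2); Newton's method refines it to λ ≈ 1.2997. p(25) = 256 and p(26) = -121 have opposite signs, so a root lies in (25, 26); Newton's method refines it to λ ≈ 25.674. p(41) = -16 and p(42) = 647 have opposite signs, so a root lies in (41, 42); Newton's method refines it to λ ≈ 41.0263. Check (Vieta): the three roots sum to 68, matching tr M = 68.
So the eigenvalues of A^T A are ≈ 1.2997, 25.674, 41.0263 (all ≥ 0, as they must be for A^T A). The largest is λ_max ≈ 41.0263, hence ||A||_2 = sqrt(λ_max) ≈ 6.4052.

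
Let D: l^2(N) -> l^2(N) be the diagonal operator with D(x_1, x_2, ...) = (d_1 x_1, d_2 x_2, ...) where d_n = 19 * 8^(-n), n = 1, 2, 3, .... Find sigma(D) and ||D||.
sigma(D) = {19 * 8^(-n) : n ≥ 1} ∪ {0}; ||D|| = 19/8

A bounded diagonal operator on l^2 with diagonal entries d_n has spectrum equal to the closure of {d_n : n ≥ 1}: every d_n is an eigenvalue (with eigenvector e_n), so {d_n} ⊂ sigma(D); the spectrum is closed, so its closure is too; and for lambda not in the closure, (D - lambda I) has bounded inverse (the diagonal entries 1/(d_n - lambda) are bounded). For our sequence d_n = 19 * 8^(-n), n = 1, 2, 3, ...:
  - {d_n} = {19 * 8^(-n) : n ≥ 1}; the only limit point is 0
  - closure = {19 * 8^(-n) : n ≥ 1} ∪ {0}
For the norm: a diagonal operator has ||D|| = sup_n |d_n|. Here d_n = 19 * 8^(-n) is positive and decreasing, so sup_n |d_n| = d_1 = 19/8. So ||D|| = 19/8.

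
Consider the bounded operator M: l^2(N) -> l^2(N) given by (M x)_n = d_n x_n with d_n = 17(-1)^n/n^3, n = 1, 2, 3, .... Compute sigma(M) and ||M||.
sigma(M) = {17(-1)^n/n^3 : n ≥ 1} ∪ {0}; ||M|| = 17

A bounded diagonal operator on l^2 with diagonal entries d_n has spectrum equal to the closure of {d_n : n ≥ 1}: every d_n is an eigenvalue (with eigenvector e_n), so {d_n} ⊂ sigma(M); the spectrum is closed, so its closure is too; and for lambda not in the closure, (M - lambda I) has bounded inverse (the diagonal entries 1/(d_n - lambda) are bounded). For our sequence d_n = 17(-1)^n/n^3, n = 1, 2, 3, ...:
  - {d_n} = {17(-1)^n/n^3 : n ≥ 1}; the only limit point is 0
  - closure = {17(-1)^n/n^3 : n ≥ 1} ∪ {0}
For the norm: a diagonal operator has ||M|| = sup_n |d_n|. Here |d_n| = 17/n^3 is decreasing, so sup_n |d_n| = |d_1| = 17. So ||M|| = 17.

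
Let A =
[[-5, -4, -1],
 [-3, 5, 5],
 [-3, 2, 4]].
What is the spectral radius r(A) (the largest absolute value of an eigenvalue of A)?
r(A) ≈ 8.9834

The eigenvalues of A are the roots of its characteristic polynomial. With M = A (coefficients from the trace, the sum of principal 2x2 minors, and det A):
  p(λ) = det(λ I - M) = λ^3 - 4λ^2 - 50λ + 47.
No integer candidate from the rational root theorem (±divisors of 47) is a root, so the roots are irrational. The cubic discriminant is Δ = 661589 > 0, so there are three distinct real roots. p(-6) = -13 and p(-5) = 72 have opposite signs, so a root lies in (-6, -5); Newton's method refines it to λ ≈ -5.8741. p(0) = 47 and p(1) = -6 have opposite signs, so a root lies in (0, 1); Newton's method refines it to λ ≈ 0.8907. p(8) = -97 and p(9) = 2 have opposite signs, so a root lies in (8, 9); Newton's method refines it to λ ≈ 8.9834. Check (Vieta): the three roots sum to 4, matching tr M = 4.
Thus the eigenvalues (to 4 decimals) are -5.8741 (modulus 5.8741); 0.8907 (modulus 0.8907); 8.9834 (modulus 8.9834). The spectral radius is the largest modulus: r(A) ≈ 8.9834. (Cross-check: r(A) ≤ ||A||_2 ≈ 9.3145; equality holds whenever A is normal, though it can also hold for some non-normal A.)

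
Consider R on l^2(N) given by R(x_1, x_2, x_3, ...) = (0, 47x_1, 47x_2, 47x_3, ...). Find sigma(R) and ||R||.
sigma(R) = closed disk {z in C : |z| ≤ 47}; ||R|| = 47

Note R = 47·U where U is the unit right shift (U x)_k = x_{k-1} (with x_0 := 0); so ||R|| = 47||U|| and sigma(R) = 47·sigma(U). ||R x||^2 = sum_{k≥1} |47x_k|^2 = 2209||x||^2, so ||R|| = 47 and sigma(R) ⊂ {|z| ≤ 47}. For any |lambda| < 47, the equation (R - lambda I) x = 0 forces x_1 = 0, then 47x_k = lambda x_{k+1} ⇒ x = 0, so R has no eigenvalues. But (R - lambda I) is not surjective for |lambda| < 47: solving (R - lambda I) x = e_1 would require x_n proportional to (lambda/47)^(-n), which is not in l^2. So every |lambda| < 47 lies in the residual spectrum. The boundary |lambda| = 47 is in the approximate point spectrum (the spectrum is closed). Hence sigma(R) is the closed disk of radius 47.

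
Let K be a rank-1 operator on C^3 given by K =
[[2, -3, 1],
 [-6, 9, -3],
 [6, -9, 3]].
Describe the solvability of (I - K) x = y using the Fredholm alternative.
(I - K) is invertible (det(I - K) = -13 ≠ 0), so for every y in C^3 the equation (I - K) x = y has a unique solution.

K has rank 1, so it is an outer product K = u v^T: every row of K is a multiple of one row vector. Reading off the entries, u = (-1, 3, -3) and v = (-2, 3, -1) (row i of K equals u_i·v^T). A rank-one matrix u v^T satisfies K u = u (v·u) and kills the (2)-dimensional subspace v^⊥, so its characteristic polynomial is lambda^2 (lambda - v·u) with v·u = tr K = 14. Hence the eigenvalues of I - K are 1 (multiplicity 2) and 1 - (14) = -13, so det(I - K) = -13. (Direct check: I - K =
[[-1, 3, -1],
 [6, -8, 3],
 [-6, 9, -2]]
has determinant -13.) The finite-dimensional Fredholm alternative says: either (I - K) is invertible, or ker(I - K) ≠ {0} and then range(I - K) = ker((I - K)^*)^⊥, with dim ker(I - K) = dim ker((I - K)^*). Since det(I - K) ≠ 0, 1 is not an eigenvalue of K and ker(I - K) = {0}, so we are in the first case: for every y there is a unique x = (I - K)^(-1) y. Explicitly, by the Sherman–Morrison formula, (I - u v^T)^(-1) = I + u v^T/(1 - v·u), i.e. (I - K)^(-1) = I + K/(-13).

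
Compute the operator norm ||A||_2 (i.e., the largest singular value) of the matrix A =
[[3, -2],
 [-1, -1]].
||A||_2 = sqrt((15 + sqrt(125))/2) ≈ 3.618 (= sqrt(largest eigenvalue of A^T A))

||A||_2 = sigma_max(A) = sqrt(lambda_max(A^T A)). Form the symmetric matrix M = A^T A =
[[10, -5],
 [-5, 5]].
Its characteristic polynomial (trace, determinant of M give the coefficients) is
  p(λ) = det(λ I - M) = λ^2 - 15λ + 25.
For λ^2 - 15λ + 25 the discriminant is 125. It is nonnegative but not a perfect square, so the roots are real and irrational: λ = (15 ± sqrt(125))/2 ≈ 13.0902, 1.9098.
So the eigenvalues of A^T A are ≈ 1.9098, 13.0902 (all ≥ 0, as they must be for A^T A). The largest is λ_max = (15 + sqrt(125))/2 ≈ 13.0902, hence ||A||_2 = sqrt(λ_max) = sqrt((15 + sqrt(125))/2) ≈ 3.618.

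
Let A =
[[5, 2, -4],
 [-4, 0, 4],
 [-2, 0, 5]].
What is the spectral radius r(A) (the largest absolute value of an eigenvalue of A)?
r(A) ≈ 6.8692

The eigenvalues of A are the roots of its characteristic polynomial. With M = A (coefficients from the trace, the sum of principal 2x2 minors, and det A):
  p(λ) = det(λ I - M) = λ^3 - 10λ^2 + 25λ - 24.
No integer candidate from the rational root theorem (±divisors of 24) is a root, so the roots are irrational. The cubic discriminant is Δ = -3552 < 0, so there is one real root and a complex-conjugate pair. p(6) = -18 and p(7) = 4 have opposite signs, so a root lies in (6, 7); Newton's method refines it to λ ≈ 6.8692. Dividing out (λ - (6.8692)) leaves approximately λ^2 - 3.1308λ + 3.4939. For λ^2 - 3.1308λ + 3.4939 the discriminant is -4.1735. It is negative, so the remaining roots are the complex-conjugate pair λ ≈ 1.5654 ± 1.0215i. Their product equals the constant term, so |λ|^2 ≈ 3.4939 and |λ| ≈ 1.8692.
Thus the eigenvalues (to 4 decimals) are 6.8692 (modulus 6.8692); 1.5654 ± 1.0215i (modulus 1.8692). The spectral radius is the largest modulus: r(A) ≈ 6.8692. (Cross-check: r(A) ≤ ||A||_2 ≈ 9.953; equality holds whenever A is normal, though it can also hold for some non-normal A.)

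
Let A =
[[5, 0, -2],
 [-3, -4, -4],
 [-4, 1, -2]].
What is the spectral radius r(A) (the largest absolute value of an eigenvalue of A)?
r(A) ≈ 6.0212

The eigenvalues of A are the roots of its characteristic polynomial. With M = A (coefficients from the trace, the sum of principal 2x2 minors, and det A):
  p(λ) = det(λ I - M) = λ^3 + λ^2 - 26λ - 98.
No integer candidate from the rational root theorem (±divisors of 98) is a root, so the roots are irrational. The cubic discriminant is Δ = -142072 < 0, so there is one real root and a complex-conjugate pair. p(6) = -2 and p(7) = 112 have opposite signs, so a root lies in (6, 7); Newton's method refines it to λ ≈ 6.0212. Dividing out (λ - (6.0212)) leaves approximately λ^2 + 7.0212λ + 16.2759. For λ^2 + 7.0212λ + 16.2759 the discriminant is -15.8064. It is negative, so the remaining roots are the complex-conjugate pair λ ≈ -3.5106 ± 1.9879i. Their product equals the constant term, so |λ|^2 ≈ 16.2759 and |λ| ≈ 4.0343.
Thus the eigenvalues (to 4 decimals) are 6.0212 (modulus 6.0212); -3.5106 ± 1.9879i (modulus 4.0343). The spectral radius is the largest modulus: r(A) ≈ 6.0212. (Cross-check: r(A) ≤ ||A||_2 ≈ 7.5712; equality holds whenever A is normal, though it can also hold for some non-normal A.)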